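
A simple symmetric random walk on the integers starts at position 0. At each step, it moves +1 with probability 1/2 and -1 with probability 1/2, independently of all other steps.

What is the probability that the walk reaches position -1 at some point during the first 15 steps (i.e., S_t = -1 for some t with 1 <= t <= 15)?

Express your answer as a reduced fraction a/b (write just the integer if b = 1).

Answer: 26333/32768

Derivation:
Count via complement. Let g(t,s) = #length-t paths at position s with S_1..S_t all ≠ -1.
g(t,s) = g(t-1,s-1) + g(t-1,s+1) for s ≠ -1; g(t,-1) = 0.
t=0: g(0,0)=1
t=1: g(1,1)=1
t=2: g(2,0)=1 g(2,2)=1
t=3: g(3,1)=2 g(3,3)=1
t=4: g(4,0)=2 g(4,2)=3 g(4,4)=1
t=5: g(5,1)=5 g(5,3)=4 g(5,5)=1
t=6: g(6,0)=5 g(6,2)=9 g(6,4)=5 g(6,6)=1
t=7: g(7,1)=14 g(7,3)=14 g(7,5)=6 g(7,7)=1
t=8: g(8,0)=14 g(8,2)=28 g(8,4)=20 g(8,6)=7 g(8,8)=1
t=9: g(9,1)=42 g(9,3)=48 g(9,5)=27 g(9,7)=8 g(9,9)=1
t=10: g(10,0)=42 g(10,2)=90 g(10,4)=75 g(10,6)=35 g(10,8)=9 g(10,10)=1
t=11: g(11,1)=132 g(11,3)=165 g(11,5)=110 g(11,7)=44 g(11,9)=10 g(11,11)=1
t=12: g(12,0)=132 g(12,2)=297 g(12,4)=275 g(12,6)=154 g(12,8)=54 g(12,10)=11 g(12,12)=1
t=13: g(13,1)=429 g(13,3)=572 g(13,5)=429 g(13,7)=208 g(13,9)=65 g(13,11)=12 g(13,13)=1
t=14: g(14,0)=429 g(14,2)=1001 g(14,4)=1001 g(14,6)=637 g(14,8)=273 g(14,10)=77 g(14,12)=13 g(14,14)=1
t=15: g(15,1)=1430 g(15,3)=2002 g(15,5)=1638 g(15,7)=910 g(15,9)=350 g(15,11)=90 g(15,13)=14 g(15,15)=1
Paths never hitting -1: Σ_s g(15,s) = 6435
Paths hitting -1: 2^15 - 6435 = 26333
P = 26333/32768 = 26333/32768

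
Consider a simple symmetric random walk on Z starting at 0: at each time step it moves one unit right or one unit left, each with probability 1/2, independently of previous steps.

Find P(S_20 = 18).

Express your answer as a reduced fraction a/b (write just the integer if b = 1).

Answer: 5/262144

Derivation:
To reach position 18 after 20 steps: need 19 steps of +1 and 1 of -1.
Favorable paths: C(20,19) = 20
Total paths: 2^20 = 1048576
P = 20/1048576 = 5/262144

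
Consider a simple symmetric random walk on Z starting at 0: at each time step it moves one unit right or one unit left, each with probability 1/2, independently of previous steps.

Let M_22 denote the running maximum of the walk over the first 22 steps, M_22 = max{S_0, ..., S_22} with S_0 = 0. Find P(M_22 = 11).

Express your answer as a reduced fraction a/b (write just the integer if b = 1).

Answer: 13167/2097152

Derivation:
Let M_22 = max(S_0,...,S_22). Use the reflection principle: for j ≥ 1, #{paths with M_22 ≥ j} = #{S_22 ≥ j} + #{S_22 ≥ j+1}.
By reflection, #{M_22 ≥ 11} = #{S_22 ≥ 11} + #{S_22 ≥ 12} = 35443 + 35443 = 70886.
#{M_22 ≥ 12} = #{S_22 ≥ 12} + #{S_22 ≥ 13} = 35443 + 9109 = 44552.
#{M_22 = 11} = 70886 - 44552 = 26334.
P(M_22 = 11) = 26334/4194304 = 13167/2097152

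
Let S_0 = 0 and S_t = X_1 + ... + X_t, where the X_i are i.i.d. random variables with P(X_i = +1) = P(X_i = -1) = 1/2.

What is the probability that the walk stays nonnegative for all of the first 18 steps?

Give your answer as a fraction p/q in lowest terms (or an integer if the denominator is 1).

Answer: 12155/65536

Derivation:
Let f(t,s) = #length-t paths at position s with S_1..S_t all ≥ 0.
f(t,s) = f(t-1,s-1) + f(t-1,s+1) for s ≥ 0; f(t,s) = 0 for s < 0.
t=0: f(0,0)=1
t=1: f(1,1)=1
t=2: f(2,0)=1 f(2,2)=1
t=3: f(3,1)=2 f(3,3)=1
t=4: f(4,0)=2 f(4,2)=3 f(4,4)=1
t=5: f(5,1)=5 f(5,3)=4 f(5,5)=1
t=6: f(6,0)=5 f(6,2)=9 f(6,4)=5 f(6,6)=1
t=7: f(7,1)=14 f(7,3)=14 f(7,5)=6 f(7,7)=1
t=8: f(8,0)=14 f(8,2)=28 f(8,4)=20 f(8,6)=7 f(8,8)=1
t=9: f(9,1)=42 f(9,3)=48 f(9,5)=27 f(9,7)=8 f(9,9)=1
t=10: f(10,0)=42 f(10,2)=90 f(10,4)=75 f(10,6)=35 f(10,8)=9 f(10,10)=1
t=11: f(11,1)=132 f(11,3)=165 f(11,5)=110 f(11,7)=44 f(11,9)=10 f(11,11)=1
t=12: f(12,0)=132 f(12,2)=297 f(12,4)=275 f(12,6)=154 f(12,8)=54 f(12,10)=11 f(12,12)=1
t=13: f(13,1)=429 f(13,3)=572 f(13,5)=429 f(13,7)=208 f(13,9)=65 f(13,11)=12 f(13,13)=1
t=14: f(14,0)=429 f(14,2)=1001 f(14,4)=1001 f(14,6)=637 f(14,8)=273 f(14,10)=77 f(14,12)=13 f(14,14)=1
t=15: f(15,1)=1430 f(15,3)=2002 f(15,5)=1638 f(15,7)=910 f(15,9)=350 f(15,11)=90 f(15,13)=14 f(15,15)=1
t=16: f(16,0)=1430 f(16,2)=3432 f(16,4)=3640 f(16,6)=2548 f(16,8)=1260 f(16,10)=440 f(16,12)=104 f(16,14)=15 f(16,16)=1
t=17: f(17,1)=4862 f(17,3)=7072 f(17,5)=6188 f(17,7)=3808 f(17,9)=1700 f(17,11)=544 f(17,13)=119 f(17,15)=16 f(17,17)=1
t=18: f(18,0)=4862 f(18,2)=11934 f(18,4)=13260 f(18,6)=9996 f(18,8)=5508 f(18,10)=2244 f(18,12)=663 f(18,14)=135 f(18,16)=17 f(18,18)=1
Σ_s f(18,s) = 48620
P = 48620/262144 = 12155/65536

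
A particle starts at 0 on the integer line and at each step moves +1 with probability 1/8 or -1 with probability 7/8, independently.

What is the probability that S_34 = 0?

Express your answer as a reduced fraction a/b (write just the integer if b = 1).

To be at 0 after 34 steps: need exactly 17 steps of +1 and 17 of -1.
Number of such sequences: C(34,17) = 2333606220
Each has probability (1/8)^17 · (7/8)^17 = 232630513987207/5070602400912917605986812821504
P = 2333606220 · 232630513987207/5070602400912917605986812821504 = 135717003600585813906885/1267650600228229401496703205376

Answer: 135717003600585813906885/1267650600228229401496703205376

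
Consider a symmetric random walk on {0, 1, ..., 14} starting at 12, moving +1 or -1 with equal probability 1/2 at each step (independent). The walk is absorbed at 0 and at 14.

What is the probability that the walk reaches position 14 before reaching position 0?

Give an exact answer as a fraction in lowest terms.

Answer: 6/7

Derivation:
Symmetric walk (p = 1/2): the harmonic-function argument gives P(hit 14 before 0 | start at 12) = a/N.
P = 12/14 = 6/7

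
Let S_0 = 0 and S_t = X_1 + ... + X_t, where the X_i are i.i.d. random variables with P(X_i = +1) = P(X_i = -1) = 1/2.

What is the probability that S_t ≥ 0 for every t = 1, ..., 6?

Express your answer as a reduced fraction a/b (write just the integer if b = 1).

Answer: 5/16

Derivation:
Let f(t,s) = #length-t paths at position s with S_1..S_t all ≥ 0.
f(t,s) = f(t-1,s-1) + f(t-1,s+1) for s ≥ 0; f(t,s) = 0 for s < 0.
t=0: f(0,0)=1
t=1: f(1,1)=1
t=2: f(2,0)=1 f(2,2)=1
t=3: f(3,1)=2 f(3,3)=1
t=4: f(4,0)=2 f(4,2)=3 f(4,4)=1
t=5: f(5,1)=5 f(5,3)=4 f(5,5)=1
t=6: f(6,0)=5 f(6,2)=9 f(6,4)=5 f(6,6)=1
Σ_s f(6,s) = 20
P = 20/64 = 5/16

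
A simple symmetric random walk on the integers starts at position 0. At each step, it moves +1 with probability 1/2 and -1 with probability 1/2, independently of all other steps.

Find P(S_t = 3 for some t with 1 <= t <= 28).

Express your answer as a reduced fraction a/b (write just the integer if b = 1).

Count via complement. Let g(t,s) = #length-t paths at position s with S_1..S_t all ≠ 3.
g(t,s) = g(t-1,s-1) + g(t-1,s+1) for s ≠ 3; g(t,3) = 0.
t=0: g(0,0)=1
t=1: g(1,-1)=1 g(1,1)=1
t=2: g(2,-2)=1 g(2,0)=2 g(2,2)=1
t=3: g(3,-3)=1 g(3,-1)=3 g(3,1)=3
t=4: g(4,-4)=1 g(4,-2)=4 g(4,0)=6 g(4,2)=3
t=5: g(5,-5)=1 g(5,-3)=5 g(5,-1)=10 g(5,1)=9
t=6: g(6,-6)=1 g(6,-4)=6 g(6,-2)=15 g(6,0)=19 g(6,2)=9
t=7: g(7,-7)=1 g(7,-5)=7 g(7,-3)=21 g(7,-1)=34 g(7,1)=28
t=8: g(8,-8)=1 g(8,-6)=8 g(8,-4)=28 g(8,-2)=55 g(8,0)=62 g(8,2)=28
t=9: g(9,-9)=1 g(9,-7)=9 g(9,-5)=36 g(9,-3)=83 g(9,-1)=117 g(9,1)=90
t=10: g(10,-10)=1 g(10,-8)=10 g(10,-6)=45 g(10,-4)=119 g(10,-2)=200 g(10,0)=207 g(10,2)=90
t=11: g(11,-11)=1 g(11,-9)=11 g(11,-7)=55 g(11,-5)=164 g(11,-3)=319 g(11,-1)=407 g(11,1)=297
t=12: g(12,-12)=1 g(12,-10)=12 g(12,-8)=66 g(12,-6)=219 g(12,-4)=483 g(12,-2)=726 g(12,0)=704 g(12,2)=297
t=13: g(13,-13)=1 g(13,-11)=13 g(13,-9)=78 g(13,-7)=285 g(13,-5)=702 g(13,-3)=1209 g(13,-1)=1430 g(13,1)=1001
t=14: g(14,-14)=1 g(14,-12)=14 g(14,-10)=91 g(14,-8)=363 g(14,-6)=987 g(14,-4)=1911 g(14,-2)=2639 g(14,0)=2431 g(14,2)=1001
t=15: g(15,-15)=1 g(15,-13)=15 g(15,-11)=105 g(15,-9)=454 g(15,-7)=1350 g(15,-5)=2898 g(15,-3)=4550 g(15,-1)=5070 g(15,1)=3432
t=16: g(16,-16)=1 g(16,-14)=16 g(16,-12)=120 g(16,-10)=559 g(16,-8)=1804 g(16,-6)=4248 g(16,-4)=7448 g(16,-2)=9620 g(16,0)=8502 g(16,2)=3432
t=17: g(17,-17)=1 g(17,-15)=17 g(17,-13)=136 g(17,-11)=679 g(17,-9)=2363 g(17,-7)=6052 g(17,-5)=11696 g(17,-3)=17068 g(17,-1)=18122 g(17,1)=11934
t=18: g(18,-18)=1 g(18,-16)=18 g(18,-14)=153 g(18,-12)=815 g(18,-10)=3042 g(18,-8)=8415 g(18,-6)=17748 g(18,-4)=28764 g(18,-2)=35190 g(18,0)=30056 g(18,2)=11934
t=19: g(19,-19)=1 g(19,-17)=19 g(19,-15)=171 g(19,-13)=968 g(19,-11)=3857 g(19,-9)=11457 g(19,-7)=26163 g(19,-5)=46512 g(19,-3)=63954 g(19,-1)=65246 g(19,1)=41990
t=20: g(20,-20)=1 g(20,-18)=20 g(20,-16)=190 g(20,-14)=1139 g(20,-12)=4825 g(20,-10)=15314 g(20,-8)=37620 g(20,-6)=72675 g(20,-4)=110466 g(20,-2)=129200 g(20,0)=107236 g(20,2)=41990
t=21: g(21,-21)=1 g(21,-19)=21 g(21,-17)=210 g(21,-15)=1329 g(21,-13)=5964 g(21,-11)=20139 g(21,-9)=52934 g(21,-7)=110295 g(21,-5)=183141 g(21,-3)=239666 g(21,-1)=236436 g(21,1)=149226
t=22: g(22,-22)=1 g(22,-20)=22 g(22,-18)=231 g(22,-16)=1539 g(22,-14)=7293 g(22,-12)=26103 g(22,-10)=73073 g(22,-8)=163229 g(22,-6)=293436 g(22,-4)=422807 g(22,-2)=476102 g(22,0)=385662 g(22,2)=149226
t=23: g(23,-23)=1 g(23,-21)=23 g(23,-19)=253 g(23,-17)=1770 g(23,-15)=8832 g(23,-13)=33396 g(23,-11)=99176 g(23,-9)=236302 g(23,-7)=456665 g(23,-5)=716243 g(23,-3)=898909 g(23,-1)=861764 g(23,1)=534888
t=24: g(24,-24)=1 g(24,-22)=24 g(24,-20)=276 g(24,-18)=2023 g(24,-16)=10602 g(24,-14)=42228 g(24,-12)=132572 g(24,-10)=335478 g(24,-8)=692967 g(24,-6)=1172908 g(24,-4)=1615152 g(24,-2)=1760673 g(24,0)=1396652 g(24,2)=534888
t=25: g(25,-25)=1 g(25,-23)=25 g(25,-21)=300 g(25,-19)=2299 g(25,-17)=12625 g(25,-15)=52830 g(25,-13)=174800 g(25,-11)=468050 g(25,-9)=1028445 g(25,-7)=1865875 g(25,-5)=2788060 g(25,-3)=3375825 g(25,-1)=3157325 g(25,1)=1931540
t=26: g(26,-26)=1 g(26,-24)=26 g(26,-22)=325 g(26,-20)=2599 g(26,-18)=14924 g(26,-16)=65455 g(26,-14)=227630 g(26,-12)=642850 g(26,-10)=1496495 g(26,-8)=2894320 g(26,-6)=4653935 g(26,-4)=6163885 g(26,-2)=6533150 g(26,0)=5088865 g(26,2)=1931540
t=27: g(27,-27)=1 g(27,-25)=27 g(27,-23)=351 g(27,-21)=2924 g(27,-19)=17523 g(27,-17)=80379 g(27,-15)=293085 g(27,-13)=870480 g(27,-11)=2139345 g(27,-9)=4390815 g(27,-7)=7548255 g(27,-5)=10817820 g(27,-3)=12697035 g(27,-1)=11622015 g(27,1)=7020405
t=28: g(28,-28)=1 g(28,-26)=28 g(28,-24)=378 g(28,-22)=3275 g(28,-20)=20447 g(28,-18)=97902 g(28,-16)=373464 g(28,-14)=1163565 g(28,-12)=3009825 g(28,-10)=6530160 g(28,-8)=11939070 g(28,-6)=18366075 g(28,-4)=23514855 g(28,-2)=24319050 g(28,0)=18642420 g(28,2)=7020405
Paths never hitting 3: Σ_s g(28,s) = 115000920
Paths hitting 3: 2^28 - 115000920 = 153434536
P = 153434536/268435456 = 19179317/33554432

Answer: 19179317/33554432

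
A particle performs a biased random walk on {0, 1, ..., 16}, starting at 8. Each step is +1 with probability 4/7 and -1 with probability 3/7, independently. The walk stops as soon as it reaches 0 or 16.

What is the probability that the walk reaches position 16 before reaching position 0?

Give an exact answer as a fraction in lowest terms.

Answer: 65536/72097

Derivation:
Biased walk: p = 4/7, q = 3/7, r = q/p = 3/4
Gambler's ruin: P(hit 16 before 0 | start at 8) = (1 - r^a)/(1 - r^N)
r^8 = 6561/65536; r^16 = 43046721/4294967296
P = (1 - 6561/65536) / (1 - 43046721/4294967296) = 58975/65536 / 4251920575/4294967296 = 65536/72097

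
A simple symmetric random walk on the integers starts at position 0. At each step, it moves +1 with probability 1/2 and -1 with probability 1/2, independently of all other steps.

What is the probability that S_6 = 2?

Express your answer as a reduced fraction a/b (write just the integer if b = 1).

To reach position 2 after 6 steps: need 4 steps of +1 and 2 of -1.
Favorable paths: C(6,4) = 15
Total paths: 2^6 = 64
P = 15/64 = 15/64

Answer: 15/64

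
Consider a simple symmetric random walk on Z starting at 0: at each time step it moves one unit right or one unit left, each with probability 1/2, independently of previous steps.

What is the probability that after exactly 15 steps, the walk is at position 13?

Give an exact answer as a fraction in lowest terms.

To reach position 13 after 15 steps: need 14 steps of +1 and 1 of -1.
Favorable paths: C(15,14) = 15
Total paths: 2^15 = 32768
P = 15/32768 = 15/32768

Answer: 15/32768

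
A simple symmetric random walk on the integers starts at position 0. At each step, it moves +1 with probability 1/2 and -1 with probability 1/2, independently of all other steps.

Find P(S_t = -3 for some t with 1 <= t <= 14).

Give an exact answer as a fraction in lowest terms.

Answer: 3473/8192

Derivation:
Count via complement. Let g(t,s) = #length-t paths at position s with S_1..S_t all ≠ -3.
g(t,s) = g(t-1,s-1) + g(t-1,s+1) for s ≠ -3; g(t,-3) = 0.
t=0: g(0,0)=1
t=1: g(1,-1)=1 g(1,1)=1
t=2: g(2,-2)=1 g(2,0)=2 g(2,2)=1
t=3: g(3,-1)=3 g(3,1)=3 g(3,3)=1
t=4: g(4,-2)=3 g(4,0)=6 g(4,2)=4 g(4,4)=1
t=5: g(5,-1)=9 g(5,1)=10 g(5,3)=5 g(5,5)=1
t=6: g(6,-2)=9 g(6,0)=19 g(6,2)=15 g(6,4)=6 g(6,6)=1
t=7: g(7,-1)=28 g(7,1)=34 g(7,3)=21 g(7,5)=7 g(7,7)=1
t=8: g(8,-2)=28 g(8,0)=62 g(8,2)=55 g(8,4)=28 g(8,6)=8 g(8,8)=1
t=9: g(9,-1)=90 g(9,1)=117 g(9,3)=83 g(9,5)=36 g(9,7)=9 g(9,9)=1
t=10: g(10,-2)=90 g(10,0)=207 g(10,2)=200 g(10,4)=119 g(10,6)=45 g(10,8)=10 g(10,10)=1
t=11: g(11,-1)=297 g(11,1)=407 g(11,3)=319 g(11,5)=164 g(11,7)=55 g(11,9)=11 g(11,11)=1
t=12: g(12,-2)=297 g(12,0)=704 g(12,2)=726 g(12,4)=483 g(12,6)=219 g(12,8)=66 g(12,10)=12 g(12,12)=1
t=13: g(13,-1)=1001 g(13,1)=1430 g(13,3)=1209 g(13,5)=702 g(13,7)=285 g(13,9)=78 g(13,11)=13 g(13,13)=1
t=14: g(14,-2)=1001 g(14,0)=2431 g(14,2)=2639 g(14,4)=1911 g(14,6)=987 g(14,8)=363 g(14,10)=91 g(14,12)=14 g(14,14)=1
Paths never hitting -3: Σ_s g(14,s) = 9438
Paths hitting -3: 2^14 - 9438 = 6946
P = 6946/16384 = 3473/8192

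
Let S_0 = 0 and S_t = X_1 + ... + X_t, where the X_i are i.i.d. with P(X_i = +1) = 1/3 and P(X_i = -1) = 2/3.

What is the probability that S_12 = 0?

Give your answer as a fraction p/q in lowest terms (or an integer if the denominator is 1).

Answer: 19712/177147

Derivation:
To be at 0 after 12 steps: need exactly 6 steps of +1 and 6 of -1.
Number of such sequences: C(12,6) = 924
Each has probability (1/3)^6 · (2/3)^6 = 64/531441
P = 924 · 64/531441 = 19712/177147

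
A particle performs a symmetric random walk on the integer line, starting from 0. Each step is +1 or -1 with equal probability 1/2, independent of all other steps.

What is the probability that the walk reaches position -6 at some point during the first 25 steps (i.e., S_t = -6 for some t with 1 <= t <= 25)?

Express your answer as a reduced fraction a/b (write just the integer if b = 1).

Answer: 962689/4194304

Derivation:
Count via complement. Let g(t,s) = #length-t paths at position s with S_1..S_t all ≠ -6.
g(t,s) = g(t-1,s-1) + g(t-1,s+1) for s ≠ -6; g(t,-6) = 0.
t=0: g(0,0)=1
t=1: g(1,-1)=1 g(1,1)=1
t=2: g(2,-2)=1 g(2,0)=2 g(2,2)=1
t=3: g(3,-3)=1 g(3,-1)=3 g(3,1)=3 g(3,3)=1
t=4: g(4,-4)=1 g(4,-2)=4 g(4,0)=6 g(4,2)=4 g(4,4)=1
t=5: g(5,-5)=1 g(5,-3)=5 g(5,-1)=10 g(5,1)=10 g(5,3)=5 g(5,5)=1
t=6: g(6,-4)=6 g(6,-2)=15 g(6,0)=20 g(6,2)=15 g(6,4)=6 g(6,6)=1
t=7: g(7,-5)=6 g(7,-3)=21 g(7,-1)=35 g(7,1)=35 g(7,3)=21 g(7,5)=7 g(7,7)=1
t=8: g(8,-4)=27 g(8,-2)=56 g(8,0)=70 g(8,2)=56 g(8,4)=28 g(8,6)=8 g(8,8)=1
t=9: g(9,-5)=27 g(9,-3)=83 g(9,-1)=126 g(9,1)=126 g(9,3)=84 g(9,5)=36 g(9,7)=9 g(9,9)=1
t=10: g(10,-4)=110 g(10,-2)=209 g(10,0)=252 g(10,2)=210 g(10,4)=120 g(10,6)=45 g(10,8)=10 g(10,10)=1
t=11: g(11,-5)=110 g(11,-3)=319 g(11,-1)=461 g(11,1)=462 g(11,3)=330 g(11,5)=165 g(11,7)=55 g(11,9)=11 g(11,11)=1
t=12: g(12,-4)=429 g(12,-2)=780 g(12,0)=923 g(12,2)=792 g(12,4)=495 g(12,6)=220 g(12,8)=66 g(12,10)=12 g(12,12)=1
t=13: g(13,-5)=429 g(13,-3)=1209 g(13,-1)=1703 g(13,1)=1715 g(13,3)=1287 g(13,5)=715 g(13,7)=286 g(13,9)=78 g(13,11)=13 g(13,13)=1
t=14: g(14,-4)=1638 g(14,-2)=2912 g(14,0)=3418 g(14,2)=3002 g(14,4)=2002 g(14,6)=1001 g(14,8)=364 g(14,10)=91 g(14,12)=14 g(14,14)=1
t=15: g(15,-5)=1638 g(15,-3)=4550 g(15,-1)=6330 g(15,1)=6420 g(15,3)=5004 g(15,5)=3003 g(15,7)=1365 g(15,9)=455 g(15,11)=105 g(15,13)=15 g(15,15)=1
t=16: g(16,-4)=6188 g(16,-2)=10880 g(16,0)=12750 g(16,2)=11424 g(16,4)=8007 g(16,6)=4368 g(16,8)=1820 g(16,10)=560 g(16,12)=120 g(16,14)=16 g(16,16)=1
t=17: g(17,-5)=6188 g(17,-3)=17068 g(17,-1)=23630 g(17,1)=24174 g(17,3)=19431 g(17,5)=12375 g(17,7)=6188 g(17,9)=2380 g(17,11)=680 g(17,13)=136 g(17,15)=17 g(17,17)=1
t=18: g(18,-4)=23256 g(18,-2)=40698 g(18,0)=47804 g(18,2)=43605 g(18,4)=31806 g(18,6)=18563 g(18,8)=8568 g(18,10)=3060 g(18,12)=816 g(18,14)=153 g(18,16)=18 g(18,18)=1
t=19: g(19,-5)=23256 g(19,-3)=63954 g(19,-1)=88502 g(19,1)=91409 g(19,3)=75411 g(19,5)=50369 g(19,7)=27131 g(19,9)=11628 g(19,11)=3876 g(19,13)=969 g(19,15)=171 g(19,17)=19 g(19,19)=1
t=20: g(20,-4)=87210 g(20,-2)=152456 g(20,0)=179911 g(20,2)=166820 g(20,4)=125780 g(20,6)=77500 g(20,8)=38759 g(20,10)=15504 g(20,12)=4845 g(20,14)=1140 g(20,16)=190 g(20,18)=20 g(20,20)=1
t=21: g(21,-5)=87210 g(21,-3)=239666 g(21,-1)=332367 g(21,1)=346731 g(21,3)=292600 g(21,5)=203280 g(21,7)=116259 g(21,9)=54263 g(21,11)=20349 g(21,13)=5985 g(21,15)=1330 g(21,17)=210 g(21,19)=21 g(21,21)=1
t=22: g(22,-4)=326876 g(22,-2)=572033 g(22,0)=679098 g(22,2)=639331 g(22,4)=495880 g(22,6)=319539 g(22,8)=170522 g(22,10)=74612 g(22,12)=26334 g(22,14)=7315 g(22,16)=1540 g(22,18)=231 g(22,20)=22 g(22,22)=1
t=23: g(23,-5)=326876 g(23,-3)=898909 g(23,-1)=1251131 g(23,1)=1318429 g(23,3)=1135211 g(23,5)=815419 g(23,7)=490061 g(23,9)=245134 g(23,11)=100946 g(23,13)=33649 g(23,15)=8855 g(23,17)=1771 g(23,19)=253 g(23,21)=23 g(23,23)=1
t=24: g(24,-4)=1225785 g(24,-2)=2150040 g(24,0)=2569560 g(24,2)=2453640 g(24,4)=1950630 g(24,6)=1305480 g(24,8)=735195 g(24,10)=346080 g(24,12)=134595 g(24,14)=42504 g(24,16)=10626 g(24,18)=2024 g(24,20)=276 g(24,22)=24 g(24,24)=1
t=25: g(25,-5)=1225785 g(25,-3)=3375825 g(25,-1)=4719600 g(25,1)=5023200 g(25,3)=4404270 g(25,5)=3256110 g(25,7)=2040675 g(25,9)=1081275 g(25,11)=480675 g(25,13)=177099 g(25,15)=53130 g(25,17)=12650 g(25,19)=2300 g(25,21)=300 g(25,23)=25 g(25,25)=1
Paths never hitting -6: Σ_s g(25,s) = 25852920
Paths hitting -6: 2^25 - 25852920 = 7701512
P = 7701512/33554432 = 962689/4194304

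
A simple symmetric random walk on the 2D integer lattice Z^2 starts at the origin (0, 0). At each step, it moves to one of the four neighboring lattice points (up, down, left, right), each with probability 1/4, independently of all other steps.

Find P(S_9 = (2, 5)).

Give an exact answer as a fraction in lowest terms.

Let h be the number of horizontal steps (so 9-h are vertical). To end at (2,5) need (h+2)/2 right-steps and ((9-h)+5)/2 up-steps.
Sum over h with 2 ≤ h ≤ 4, h ≡ 0 (mod 2), 9-h ≡ 1 (mod 2):
h=2: C(9,2)·C(2,2)·C(7,6) = 36·1·7 = 252
h=4: C(9,4)·C(4,3)·C(5,5) = 126·4·1 = 504
Total favorable: 756
Total paths: 4^9 = 262144
P = 756/262144 = 189/65536

Answer: 189/65536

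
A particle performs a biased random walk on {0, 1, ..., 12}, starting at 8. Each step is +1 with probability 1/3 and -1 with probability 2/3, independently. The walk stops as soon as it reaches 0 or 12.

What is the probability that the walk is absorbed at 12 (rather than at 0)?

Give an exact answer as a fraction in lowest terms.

Biased walk: p = 1/3, q = 2/3, r = q/p = 2
Gambler's ruin: P(hit 12 before 0 | start at 8) = (1 - r^a)/(1 - r^N)
r^8 = 256; r^12 = 4096
P = (1 - 256) / (1 - 4096) = -255 / -4095 = 17/273

Answer: 17/273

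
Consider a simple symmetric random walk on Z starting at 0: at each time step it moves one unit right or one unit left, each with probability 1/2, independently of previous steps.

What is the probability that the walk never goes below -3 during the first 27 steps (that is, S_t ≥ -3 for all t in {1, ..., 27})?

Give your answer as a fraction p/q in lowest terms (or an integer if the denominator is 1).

Answer: 2340135/4194304

Derivation:
Let f(t,s) = #length-t paths at position s with S_1..S_t all ≥ -3.
f(t,s) = f(t-1,s-1) + f(t-1,s+1) for s ≥ -3; f(t,s) = 0 for s < -3.
t=0: f(0,0)=1
t=1: f(1,-1)=1 f(1,1)=1
t=2: f(2,-2)=1 f(2,0)=2 f(2,2)=1
t=3: f(3,-3)=1 f(3,-1)=3 f(3,1)=3 f(3,3)=1
t=4: f(4,-2)=4 f(4,0)=6 f(4,2)=4 f(4,4)=1
t=5: f(5,-3)=4 f(5,-1)=10 f(5,1)=10 f(5,3)=5 f(5,5)=1
t=6: f(6,-2)=14 f(6,0)=20 f(6,2)=15 f(6,4)=6 f(6,6)=1
t=7: f(7,-3)=14 f(7,-1)=34 f(7,1)=35 f(7,3)=21 f(7,5)=7 f(7,7)=1
t=8: f(8,-2)=48 f(8,0)=69 f(8,2)=56 f(8,4)=28 f(8,6)=8 f(8,8)=1
t=9: f(9,-3)=48 f(9,-1)=117 f(9,1)=125 f(9,3)=84 f(9,5)=36 f(9,7)=9 f(9,9)=1
t=10: f(10,-2)=165 f(10,0)=242 f(10,2)=209 f(10,4)=120 f(10,6)=45 f(10,8)=10 f(10,10)=1
t=11: f(11,-3)=165 f(11,-1)=407 f(11,1)=451 f(11,3)=329 f(11,5)=165 f(11,7)=55 f(11,9)=11 f(11,11)=1
t=12: f(12,-2)=572 f(12,0)=858 f(12,2)=780 f(12,4)=494 f(12,6)=220 f(12,8)=66 f(12,10)=12 f(12,12)=1
t=13: f(13,-3)=572 f(13,-1)=1430 f(13,1)=1638 f(13,3)=1274 f(13,5)=714 f(13,7)=286 f(13,9)=78 f(13,11)=13 f(13,13)=1
t=14: f(14,-2)=2002 f(14,0)=3068 f(14,2)=2912 f(14,4)=1988 f(14,6)=1000 f(14,8)=364 f(14,10)=91 f(14,12)=14 f(14,14)=1
t=15: f(15,-3)=2002 f(15,-1)=5070 f(15,1)=5980 f(15,3)=4900 f(15,5)=2988 f(15,7)=1364 f(15,9)=455 f(15,11)=105 f(15,13)=15 f(15,15)=1
t=16: f(16,-2)=7072 f(16,0)=11050 f(16,2)=10880 f(16,4)=7888 f(16,6)=4352 f(16,8)=1819 f(16,10)=560 f(16,12)=120 f(16,14)=16 f(16,16)=1
t=17: f(17,-3)=7072 f(17,-1)=18122 f(17,1)=21930 f(17,3)=18768 f(17,5)=12240 f(17,7)=6171 f(17,9)=2379 f(17,11)=680 f(17,13)=136 f(17,15)=17 f(17,17)=1
t=18: f(18,-2)=25194 f(18,0)=40052 f(18,2)=40698 f(18,4)=31008 f(18,6)=18411 f(18,8)=8550 f(18,10)=3059 f(18,12)=816 f(18,14)=153 f(18,16)=18 f(18,18)=1
t=19: f(19,-3)=25194 f(19,-1)=65246 f(19,1)=80750 f(19,3)=71706 f(19,5)=49419 f(19,7)=26961 f(19,9)=11609 f(19,11)=3875 f(19,13)=969 f(19,15)=171 f(19,17)=19 f(19,19)=1
t=20: f(20,-2)=90440 f(20,0)=145996 f(20,2)=152456 f(20,4)=121125 f(20,6)=76380 f(20,8)=38570 f(20,10)=15484 f(20,12)=4844 f(20,14)=1140 f(20,16)=190 f(20,18)=20 f(20,20)=1
t=21: f(21,-3)=90440 f(21,-1)=236436 f(21,1)=298452 f(21,3)=273581 f(21,5)=197505 f(21,7)=114950 f(21,9)=54054 f(21,11)=20328 f(21,13)=5984 f(21,15)=1330 f(21,17)=210 f(21,19)=21 f(21,21)=1
t=22: f(22,-2)=326876 f(22,0)=534888 f(22,2)=572033 f(22,4)=471086 f(22,6)=312455 f(22,8)=169004 f(22,10)=74382 f(22,12)=26312 f(22,14)=7314 f(22,16)=1540 f(22,18)=231 f(22,20)=22 f(22,22)=1
t=23: f(23,-3)=326876 f(23,-1)=861764 f(23,1)=1106921 f(23,3)=1043119 f(23,5)=783541 f(23,7)=481459 f(23,9)=243386 f(23,11)=100694 f(23,13)=33626 f(23,15)=8854 f(23,17)=1771 f(23,19)=253 f(23,21)=23 f(23,23)=1
t=24: f(24,-2)=1188640 f(24,0)=1968685 f(24,2)=2150040 f(24,4)=1826660 f(24,6)=1265000 f(24,8)=724845 f(24,10)=344080 f(24,12)=134320 f(24,14)=42480 f(24,16)=10625 f(24,18)=2024 f(24,20)=276 f(24,22)=24 f(24,24)=1
t=25: f(25,-3)=1188640 f(25,-1)=3157325 f(25,1)=4118725 f(25,3)=3976700 f(25,5)=3091660 f(25,7)=1989845 f(25,9)=1068925 f(25,11)=478400 f(25,13)=176800 f(25,15)=53105 f(25,17)=12649 f(25,19)=2300 f(25,21)=300 f(25,23)=25 f(25,25)=1
t=26: f(26,-2)=4345965 f(26,0)=7276050 f(26,2)=8095425 f(26,4)=7068360 f(26,6)=5081505 f(26,8)=3058770 f(26,10)=1547325 f(26,12)=655200 f(26,14)=229905 f(26,16)=65754 f(26,18)=14949 f(26,20)=2600 f(26,22)=325 f(26,24)=26 f(26,26)=1
t=27: f(27,-3)=4345965 f(27,-1)=11622015 f(27,1)=15371475 f(27,3)=15163785 f(27,5)=12149865 f(27,7)=8140275 f(27,9)=4606095 f(27,11)=2202525 f(27,13)=885105 f(27,15)=295659 f(27,17)=80703 f(27,19)=17549 f(27,21)=2925 f(27,23)=351 f(27,25)=27 f(27,27)=1
Σ_s f(27,s) = 74884320
P = 74884320/134217728 = 2340135/4194304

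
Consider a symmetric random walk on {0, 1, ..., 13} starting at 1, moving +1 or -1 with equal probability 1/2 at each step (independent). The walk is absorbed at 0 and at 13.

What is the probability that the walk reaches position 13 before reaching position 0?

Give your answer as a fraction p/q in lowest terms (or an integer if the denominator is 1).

Answer: 1/13

Derivation:
Symmetric walk (p = 1/2): the harmonic-function argument gives P(hit 13 before 0 | start at 1) = a/N.
P = 1/13 = 1/13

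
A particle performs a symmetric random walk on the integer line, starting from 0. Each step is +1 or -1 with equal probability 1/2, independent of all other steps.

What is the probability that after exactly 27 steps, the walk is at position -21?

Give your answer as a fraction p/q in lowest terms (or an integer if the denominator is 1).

Answer: 2925/134217728

Derivation:
To reach position -21 after 27 steps: need 3 steps of +1 and 24 of -1.
Favorable paths: C(27,3) = 2925
Total paths: 2^27 = 134217728
P = 2925/134217728 = 2925/134217728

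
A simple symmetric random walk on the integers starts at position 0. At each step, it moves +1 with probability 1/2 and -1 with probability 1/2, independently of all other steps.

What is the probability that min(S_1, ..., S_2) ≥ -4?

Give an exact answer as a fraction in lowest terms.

Answer: 1

Derivation:
Let f(t,s) = #length-t paths at position s with S_1..S_t all ≥ -4.
f(t,s) = f(t-1,s-1) + f(t-1,s+1) for s ≥ -4; f(t,s) = 0 for s < -4.
t=0: f(0,0)=1
t=1: f(1,-1)=1 f(1,1)=1
t=2: f(2,-2)=1 f(2,0)=2 f(2,2)=1
Σ_s f(2,s) = 4
P = 4/4 = 1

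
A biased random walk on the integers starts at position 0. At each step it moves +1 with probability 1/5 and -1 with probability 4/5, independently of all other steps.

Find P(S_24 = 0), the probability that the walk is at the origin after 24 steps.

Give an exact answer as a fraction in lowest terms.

To be at 0 after 24 steps: need exactly 12 steps of +1 and 12 of -1.
Number of such sequences: C(24,12) = 2704156
Each has probability (1/5)^12 · (4/5)^12 = 16777216/59604644775390625
P = 2704156 · 16777216/59604644775390625 = 45368209309696/59604644775390625

Answer: 45368209309696/59604644775390625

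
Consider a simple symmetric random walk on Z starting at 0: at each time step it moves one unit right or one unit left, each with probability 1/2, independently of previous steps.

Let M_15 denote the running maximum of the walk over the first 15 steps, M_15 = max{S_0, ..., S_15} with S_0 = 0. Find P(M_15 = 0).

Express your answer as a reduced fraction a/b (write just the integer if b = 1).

Answer: 6435/32768

Derivation:
Let M_15 = max(S_0,...,S_15). Use the reflection principle: for j ≥ 1, #{paths with M_15 ≥ j} = #{S_15 ≥ j} + #{S_15 ≥ j+1}.
P(M_15 ≥ 0) = 1 since S_0 = 0, so #{M_15 ≥ 0} = 32768.
#{M_15 ≥ 1} = #{S_15 ≥ 1} + #{S_15 ≥ 2} = 16384 + 9949 = 26333.
#{M_15 = 0} = 32768 - 26333 = 6435.
P(M_15 = 0) = 6435/32768 = 6435/32768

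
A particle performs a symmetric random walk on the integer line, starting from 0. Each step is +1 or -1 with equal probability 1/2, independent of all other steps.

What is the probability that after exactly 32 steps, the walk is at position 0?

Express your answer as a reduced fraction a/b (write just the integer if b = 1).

To return to 0 after 32 steps: need exactly 16 steps of +1 and 16 of -1.
Favorable paths: C(32,16) = 601080390
Total paths: 2^32 = 4294967296
P = 601080390/4294967296 = 300540195/2147483648

Answer: 300540195/2147483648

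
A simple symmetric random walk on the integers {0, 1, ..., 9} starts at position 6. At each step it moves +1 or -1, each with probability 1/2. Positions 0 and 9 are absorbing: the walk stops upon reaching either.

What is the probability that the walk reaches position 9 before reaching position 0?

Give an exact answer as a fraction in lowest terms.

Answer: 2/3

Derivation:
Symmetric walk (p = 1/2): the harmonic-function argument gives P(hit 9 before 0 | start at 6) = a/N.
P = 6/9 = 2/3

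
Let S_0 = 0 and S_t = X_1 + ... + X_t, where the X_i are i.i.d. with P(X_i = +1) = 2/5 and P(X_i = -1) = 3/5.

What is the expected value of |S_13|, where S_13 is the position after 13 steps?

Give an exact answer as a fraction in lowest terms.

S_13 takes values m ≡ 1 (mod 2) with |m| ≤ 13; P(S_13=m) = C(13,(13+m)/2) · (2/5)^((13+m)/2) · (3/5)^((13-m)/2).
Distribution: P(S=-13)=1594323/1220703125, P(S=-11)=13817466/1220703125, P(S=-9)=55269864/1220703125, P(S=-7)=135104112/1220703125, P(S=-5)=45034704/244140625, P(S=-3)=270208224/1220703125, P(S=-1)=240185088/1220703125, P(S=1)=160123392/1220703125, P(S=3)=80061696/1220703125, P(S=5)=5930496/244140625, P(S=7)=7907328/1220703125, P(S=9)=1437696/1220703125, P(S=11)=159744/1220703125, P(S=13)=8192/1220703125
E[|S_13|] = Σ_m |m|·P(S_13=m) = 882255673/244140625

Answer: 882255673/244140625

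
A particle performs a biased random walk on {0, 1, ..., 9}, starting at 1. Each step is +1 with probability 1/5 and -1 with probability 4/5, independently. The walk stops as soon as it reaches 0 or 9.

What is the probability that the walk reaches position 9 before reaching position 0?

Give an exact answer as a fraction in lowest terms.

Biased walk: p = 1/5, q = 4/5, r = q/p = 4
Gambler's ruin: P(hit 9 before 0 | start at 1) = (1 - r^a)/(1 - r^N)
r^1 = 4; r^9 = 262144
P = (1 - 4) / (1 - 262144) = -3 / -262143 = 1/87381

Answer: 1/87381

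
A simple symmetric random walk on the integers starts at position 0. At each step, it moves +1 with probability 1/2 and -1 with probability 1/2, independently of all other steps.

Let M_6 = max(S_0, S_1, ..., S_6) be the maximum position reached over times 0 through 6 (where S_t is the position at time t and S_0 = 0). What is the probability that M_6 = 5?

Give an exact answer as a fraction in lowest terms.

Answer: 1/64

Derivation:
Let M_6 = max(S_0,...,S_6). Use the reflection principle: for j ≥ 1, #{paths with M_6 ≥ j} = #{S_6 ≥ j} + #{S_6 ≥ j+1}.
By reflection, #{M_6 ≥ 5} = #{S_6 ≥ 5} + #{S_6 ≥ 6} = 1 + 1 = 2.
#{M_6 ≥ 6} = #{S_6 ≥ 6} + #{S_6 ≥ 7} = 1 + 0 = 1.
#{M_6 = 5} = 2 - 1 = 1.
P(M_6 = 5) = 1/64 = 1/64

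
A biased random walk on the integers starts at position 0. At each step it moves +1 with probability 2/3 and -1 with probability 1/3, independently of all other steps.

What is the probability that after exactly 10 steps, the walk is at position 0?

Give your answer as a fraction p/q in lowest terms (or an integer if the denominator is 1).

Answer: 896/6561

Derivation:
To be at 0 after 10 steps: need exactly 5 steps of +1 and 5 of -1.
Number of such sequences: C(10,5) = 252
Each has probability (2/3)^5 · (1/3)^5 = 32/59049
P = 252 · 32/59049 = 896/6561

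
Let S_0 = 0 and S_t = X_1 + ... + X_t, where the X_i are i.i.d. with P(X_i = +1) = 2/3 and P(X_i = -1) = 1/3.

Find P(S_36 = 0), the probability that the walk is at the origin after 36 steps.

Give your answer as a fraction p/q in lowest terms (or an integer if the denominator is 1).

To be at 0 after 36 steps: need exactly 18 steps of +1 and 18 of -1.
Number of such sequences: C(36,18) = 9075135300
Each has probability (2/3)^18 · (1/3)^18 = 262144/150094635296999121
P = 9075135300 · 262144/150094635296999121 = 792997422694400/50031545098999707

Answer: 792997422694400/50031545098999707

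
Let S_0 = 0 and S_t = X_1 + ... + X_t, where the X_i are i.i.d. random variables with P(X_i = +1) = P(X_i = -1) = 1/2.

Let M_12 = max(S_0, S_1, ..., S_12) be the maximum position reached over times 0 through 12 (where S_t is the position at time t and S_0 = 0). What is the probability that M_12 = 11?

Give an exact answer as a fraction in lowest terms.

Let M_12 = max(S_0,...,S_12). Use the reflection principle: for j ≥ 1, #{paths with M_12 ≥ j} = #{S_12 ≥ j} + #{S_12 ≥ j+1}.
By reflection, #{M_12 ≥ 11} = #{S_12 ≥ 11} + #{S_12 ≥ 12} = 1 + 1 = 2.
#{M_12 ≥ 12} = #{S_12 ≥ 12} + #{S_12 ≥ 13} = 1 + 0 = 1.
#{M_12 = 11} = 2 - 1 = 1.
P(M_12 = 11) = 1/4096 = 1/4096

Answer: 1/4096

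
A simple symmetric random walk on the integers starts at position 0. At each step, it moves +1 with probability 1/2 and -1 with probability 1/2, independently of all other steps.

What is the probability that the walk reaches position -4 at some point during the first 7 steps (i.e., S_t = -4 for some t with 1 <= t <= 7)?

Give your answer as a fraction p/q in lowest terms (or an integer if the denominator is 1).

Answer: 1/8

Derivation:
Count via complement. Let g(t,s) = #length-t paths at position s with S_1..S_t all ≠ -4.
g(t,s) = g(t-1,s-1) + g(t-1,s+1) for s ≠ -4; g(t,-4) = 0.
t=0: g(0,0)=1
t=1: g(1,-1)=1 g(1,1)=1
t=2: g(2,-2)=1 g(2,0)=2 g(2,2)=1
t=3: g(3,-3)=1 g(3,-1)=3 g(3,1)=3 g(3,3)=1
t=4: g(4,-2)=4 g(4,0)=6 g(4,2)=4 g(4,4)=1
t=5: g(5,-3)=4 g(5,-1)=10 g(5,1)=10 g(5,3)=5 g(5,5)=1
t=6: g(6,-2)=14 g(6,0)=20 g(6,2)=15 g(6,4)=6 g(6,6)=1
t=7: g(7,-3)=14 g(7,-1)=34 g(7,1)=35 g(7,3)=21 g(7,5)=7 g(7,7)=1
Paths never hitting -4: Σ_s g(7,s) = 112
Paths hitting -4: 2^7 - 112 = 16
P = 16/128 = 1/8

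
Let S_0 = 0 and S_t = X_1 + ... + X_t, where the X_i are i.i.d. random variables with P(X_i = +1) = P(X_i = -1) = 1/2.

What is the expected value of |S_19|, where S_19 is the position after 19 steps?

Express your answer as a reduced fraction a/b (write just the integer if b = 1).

Answer: 230945/65536

Derivation:
S_19 takes values m ≡ 1 (mod 2) with |m| ≤ 19; P(S_19=m) = C(19,(19+m)/2)/2^19.
Total paths: 2^19 = 524288
Distribution: P(S=-19)=1/524288, P(S=-17)=19/524288, P(S=-15)=171/524288, P(S=-13)=969/524288, P(S=-11)=3876/524288, P(S=-9)=11628/524288, P(S=-7)=27132/524288, P(S=-5)=50388/524288, P(S=-3)=75582/524288, P(S=-1)=92378/524288, P(S=1)=92378/524288, P(S=3)=75582/524288, P(S=5)=50388/524288, P(S=7)=27132/524288, P(S=9)=11628/524288, P(S=11)=3876/524288, P(S=13)=969/524288, P(S=15)=171/524288, P(S=17)=19/524288, P(S=19)=1/524288
E[|S_19|] = Σ_m |m|·P(S_19=m) = 1847560/524288 = 230945/65536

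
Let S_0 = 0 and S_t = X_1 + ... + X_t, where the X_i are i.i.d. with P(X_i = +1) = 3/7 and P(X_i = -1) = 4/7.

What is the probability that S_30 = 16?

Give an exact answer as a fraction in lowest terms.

Answer: 3140103101743212134400/22539340290692258087863249

Derivation:
To reach position 16 after 30 steps: need 23 steps of +1 and 7 steps of -1.
Number of such sequences: C(30,23) = 2035800
Each has probability (3/7)^23 · (4/7)^7 = 1542441841901568/22539340290692258087863249
P = 2035800 · 1542441841901568/22539340290692258087863249 = 3140103101743212134400/22539340290692258087863249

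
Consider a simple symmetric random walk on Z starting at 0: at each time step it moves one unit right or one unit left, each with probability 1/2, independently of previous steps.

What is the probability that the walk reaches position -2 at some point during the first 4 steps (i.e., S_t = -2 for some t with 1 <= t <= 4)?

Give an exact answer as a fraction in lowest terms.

Answer: 3/8

Derivation:
Count via complement. Let g(t,s) = #length-t paths at position s with S_1..S_t all ≠ -2.
g(t,s) = g(t-1,s-1) + g(t-1,s+1) for s ≠ -2; g(t,-2) = 0.
t=0: g(0,0)=1
t=1: g(1,-1)=1 g(1,1)=1
t=2: g(2,0)=2 g(2,2)=1
t=3: g(3,-1)=2 g(3,1)=3 g(3,3)=1
t=4: g(4,0)=5 g(4,2)=4 g(4,4)=1
Paths never hitting -2: Σ_s g(4,s) = 10
Paths hitting -2: 2^4 - 10 = 6
P = 6/16 = 3/8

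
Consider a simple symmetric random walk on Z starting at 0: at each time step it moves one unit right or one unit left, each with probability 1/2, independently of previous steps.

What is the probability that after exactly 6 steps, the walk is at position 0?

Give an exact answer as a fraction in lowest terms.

Answer: 5/16

Derivation:
To return to 0 after 6 steps: need exactly 3 steps of +1 and 3 of -1.
Favorable paths: C(6,3) = 20
Total paths: 2^6 = 64
P = 20/64 = 5/16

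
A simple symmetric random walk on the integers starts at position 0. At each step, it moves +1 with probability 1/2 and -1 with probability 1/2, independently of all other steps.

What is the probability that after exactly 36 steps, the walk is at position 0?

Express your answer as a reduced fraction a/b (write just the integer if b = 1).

Answer: 2268783825/17179869184

Derivation:
To return to 0 after 36 steps: need exactly 18 steps of +1 and 18 of -1.
Favorable paths: C(36,18) = 9075135300
Total paths: 2^36 = 68719476736
P = 9075135300/68719476736 = 2268783825/17179869184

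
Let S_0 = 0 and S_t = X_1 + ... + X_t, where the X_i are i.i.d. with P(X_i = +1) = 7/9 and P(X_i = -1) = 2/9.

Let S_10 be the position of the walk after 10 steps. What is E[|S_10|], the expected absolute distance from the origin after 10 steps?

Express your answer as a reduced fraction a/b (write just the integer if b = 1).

Answer: 19549617730/3486784401

Derivation:
S_10 takes values m ≡ 0 (mod 2) with |m| ≤ 10; P(S_10=m) = C(10,(10+m)/2) · (7/9)^((10+m)/2) · (2/9)^((10-m)/2).
Distribution: P(S=-10)=1024/3486784401, P(S=-8)=35840/3486784401, P(S=-6)=62720/387420489, P(S=-4)=1756160/1162261467, P(S=-2)=10756480/1162261467, P(S=0)=15059072/387420489, P(S=2)=131766880/1162261467, P(S=4)=263533760/1162261467, P(S=6)=115296020/387420489, P(S=8)=807072140/3486784401, P(S=10)=282475249/3486784401
E[|S_10|] = Σ_m |m|·P(S_10=m) = 19549617730/3486784401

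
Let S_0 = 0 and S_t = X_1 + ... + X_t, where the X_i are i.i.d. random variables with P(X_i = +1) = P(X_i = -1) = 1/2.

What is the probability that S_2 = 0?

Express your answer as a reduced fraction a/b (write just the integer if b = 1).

To return to 0 after 2 steps: need exactly 1 step of +1 and 1 of -1.
Favorable paths: C(2,1) = 2
Total paths: 2^2 = 4
P = 2/4 = 1/2

Answer: 1/2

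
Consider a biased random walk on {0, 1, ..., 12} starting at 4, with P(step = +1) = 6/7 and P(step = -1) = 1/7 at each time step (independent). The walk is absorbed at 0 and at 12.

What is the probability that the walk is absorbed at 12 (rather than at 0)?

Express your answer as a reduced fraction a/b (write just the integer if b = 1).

Answer: 1679616/1680913

Derivation:
Biased walk: p = 6/7, q = 1/7, r = q/p = 1/6
Gambler's ruin: P(hit 12 before 0 | start at 4) = (1 - r^a)/(1 - r^N)
r^4 = 1/1296; r^12 = 1/2176782336
P = (1 - 1/1296) / (1 - 1/2176782336) = 1295/1296 / 2176782335/2176782336 = 1679616/1680913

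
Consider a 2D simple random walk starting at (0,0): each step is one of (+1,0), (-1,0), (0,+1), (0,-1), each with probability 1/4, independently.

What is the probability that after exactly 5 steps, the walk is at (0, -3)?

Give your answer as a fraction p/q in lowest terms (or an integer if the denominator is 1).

Answer: 25/1024

Derivation:
Let h be the number of horizontal steps (so 5-h are vertical). To end at (0,-3) need (h+0)/2 right-steps and ((5-h)-3)/2 up-steps.
Sum over h with 0 ≤ h ≤ 2, h ≡ 0 (mod 2), 5-h ≡ 1 (mod 2):
h=0: C(5,0)·C(0,0)·C(5,1) = 1·1·5 = 5
h=2: C(5,2)·C(2,1)·C(3,0) = 10·2·1 = 20
Total favorable: 25
Total paths: 4^5 = 1024
P = 25/1024 = 25/1024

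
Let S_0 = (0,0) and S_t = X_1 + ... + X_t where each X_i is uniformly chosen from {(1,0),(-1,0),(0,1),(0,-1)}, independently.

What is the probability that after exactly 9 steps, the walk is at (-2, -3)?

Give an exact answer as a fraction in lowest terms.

Let h be the number of horizontal steps (so 9-h are vertical). To end at (-2,-3) need (h-2)/2 right-steps and ((9-h)-3)/2 up-steps.
Sum over h with 2 ≤ h ≤ 6, h ≡ 0 (mod 2), 9-h ≡ 1 (mod 2):
h=2: C(9,2)·C(2,0)·C(7,2) = 36·1·21 = 756
h=4: C(9,4)·C(4,1)·C(5,1) = 126·4·5 = 2520
h=6: C(9,6)·C(6,2)·C(3,0) = 84·15·1 = 1260
Total favorable: 4536
Total paths: 4^9 = 262144
P = 4536/262144 = 567/32768

Answer: 567/32768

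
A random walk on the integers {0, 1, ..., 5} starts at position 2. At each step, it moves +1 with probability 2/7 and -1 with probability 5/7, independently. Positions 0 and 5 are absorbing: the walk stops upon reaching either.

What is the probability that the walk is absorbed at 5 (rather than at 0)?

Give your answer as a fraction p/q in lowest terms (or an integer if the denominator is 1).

Answer: 56/1031

Derivation:
Biased walk: p = 2/7, q = 5/7, r = q/p = 5/2
Gambler's ruin: P(hit 5 before 0 | start at 2) = (1 - r^a)/(1 - r^N)
r^2 = 25/4; r^5 = 3125/32
P = (1 - 25/4) / (1 - 3125/32) = -21/4 / -3093/32 = 56/1031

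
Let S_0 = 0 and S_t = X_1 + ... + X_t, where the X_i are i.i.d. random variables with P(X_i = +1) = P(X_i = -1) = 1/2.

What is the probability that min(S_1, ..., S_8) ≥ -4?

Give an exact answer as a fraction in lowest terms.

Answer: 119/128

Derivation:
Let f(t,s) = #length-t paths at position s with S_1..S_t all ≥ -4.
f(t,s) = f(t-1,s-1) + f(t-1,s+1) for s ≥ -4; f(t,s) = 0 for s < -4.
t=0: f(0,0)=1
t=1: f(1,-1)=1 f(1,1)=1
t=2: f(2,-2)=1 f(2,0)=2 f(2,2)=1
t=3: f(3,-3)=1 f(3,-1)=3 f(3,1)=3 f(3,3)=1
t=4: f(4,-4)=1 f(4,-2)=4 f(4,0)=6 f(4,2)=4 f(4,4)=1
t=5: f(5,-3)=5 f(5,-1)=10 f(5,1)=10 f(5,3)=5 f(5,5)=1
t=6: f(6,-4)=5 f(6,-2)=15 f(6,0)=20 f(6,2)=15 f(6,4)=6 f(6,6)=1
t=7: f(7,-3)=20 f(7,-1)=35 f(7,1)=35 f(7,3)=21 f(7,5)=7 f(7,7)=1
t=8: f(8,-4)=20 f(8,-2)=55 f(8,0)=70 f(8,2)=56 f(8,4)=28 f(8,6)=8 f(8,8)=1
Σ_s f(8,s) = 238
P = 238/256 = 119/128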